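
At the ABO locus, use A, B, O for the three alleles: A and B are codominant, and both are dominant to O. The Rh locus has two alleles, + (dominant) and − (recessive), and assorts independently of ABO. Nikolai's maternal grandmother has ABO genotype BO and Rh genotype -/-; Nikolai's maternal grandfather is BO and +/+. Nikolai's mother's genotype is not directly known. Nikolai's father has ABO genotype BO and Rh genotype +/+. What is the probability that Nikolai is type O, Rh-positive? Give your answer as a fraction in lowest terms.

Nikolai's mother's ABO genotype from BO × BO: 1/4 BB, 1/2 BO, 1/4 OO.
Crossing each possibility with the father BO and summing P(type O): 1/4·0 + 1/2·1/4 + 1/4·1/2 = 1/4.
Similarly for Rh via the mother's Rh distribution: P(Rh+) = 1.
Independent loci: 1/4 × 1 = 1/4.

1/4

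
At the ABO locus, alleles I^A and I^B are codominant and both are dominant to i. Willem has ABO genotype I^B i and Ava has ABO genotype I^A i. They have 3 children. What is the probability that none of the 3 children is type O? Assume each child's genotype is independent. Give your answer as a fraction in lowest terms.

27/64

ABO cross I^B i × I^A i → 1/4 O, 1/4 A, 1/4 B, 1/4 AB.
So P(type O) = 1/4 per child.
P(not type O) = 3/4 for one child; (3/4)^3 = 27/64.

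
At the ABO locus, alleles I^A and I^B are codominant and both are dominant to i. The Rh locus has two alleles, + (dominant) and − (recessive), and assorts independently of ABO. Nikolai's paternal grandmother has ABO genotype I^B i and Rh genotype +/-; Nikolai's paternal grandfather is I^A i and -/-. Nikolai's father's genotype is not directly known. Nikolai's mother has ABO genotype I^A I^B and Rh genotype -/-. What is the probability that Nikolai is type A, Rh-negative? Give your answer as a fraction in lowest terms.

Nikolai's father's ABO genotype from I^B i × I^A i: 1/4 I^A I^B, 1/4 I^A i, 1/4 I^B i, 1/4 i i.
Crossing each possibility with the mother I^A I^B and summing P(type A): 1/4·1/4 + 1/4·1/2 + 1/4·1/4 + 1/4·1/2 = 3/8.
Similarly for Rh via the father's Rh distribution: P(Rh-) = 3/4.
Independent loci: 3/8 × 3/4 = 9/32.

9/32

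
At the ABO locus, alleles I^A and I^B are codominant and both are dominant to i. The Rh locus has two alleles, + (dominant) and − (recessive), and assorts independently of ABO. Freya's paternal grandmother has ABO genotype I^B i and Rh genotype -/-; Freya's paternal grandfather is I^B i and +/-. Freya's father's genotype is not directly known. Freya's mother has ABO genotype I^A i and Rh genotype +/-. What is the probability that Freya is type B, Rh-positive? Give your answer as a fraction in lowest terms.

5/32

Freya's father's ABO genotype from I^B i × I^B i: 1/4 I^B I^B, 1/2 I^B i, 1/4 i i.
Crossing each possibility with the mother I^A i and summing P(type B): 1/4·1/2 + 1/2·1/4 + 1/4·0 = 1/4.
Similarly for Rh via the father's Rh distribution: P(Rh+) = 5/8.
Independent loci: 1/4 × 5/8 = 5/32.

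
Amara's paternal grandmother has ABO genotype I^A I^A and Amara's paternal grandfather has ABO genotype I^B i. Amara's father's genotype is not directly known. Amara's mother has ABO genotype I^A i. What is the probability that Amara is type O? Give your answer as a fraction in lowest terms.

1/8

Amara's father's ABO genotype from I^A I^A × I^B i: 1/2 I^A I^B, 1/2 I^A i.
Crossing each possibility with the mother I^A i and summing P(type O): 1/2·0 + 1/2·1/4 = 1/8.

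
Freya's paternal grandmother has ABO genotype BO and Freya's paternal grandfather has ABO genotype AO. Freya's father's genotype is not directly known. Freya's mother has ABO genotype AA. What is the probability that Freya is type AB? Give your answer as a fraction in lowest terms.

1/4

Freya's father's ABO genotype from BO × AO: 1/4 AB, 1/4 AO, 1/4 BO, 1/4 OO.
Crossing each possibility with the mother AA and summing P(type AB): 1/4·1/2 + 1/4·0 + 1/4·1/2 + 1/4·0 = 1/4.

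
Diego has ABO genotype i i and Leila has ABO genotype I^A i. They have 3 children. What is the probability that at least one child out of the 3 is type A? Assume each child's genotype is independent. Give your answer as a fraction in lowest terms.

ABO cross i i × I^A i → 1/2 O, 1/2 A.
So P(type A) = 1/2 per child.
P(none) = (1/2)^3 = 1/8; P(at least one) = 1 − 1/8 = 7/8.

7/8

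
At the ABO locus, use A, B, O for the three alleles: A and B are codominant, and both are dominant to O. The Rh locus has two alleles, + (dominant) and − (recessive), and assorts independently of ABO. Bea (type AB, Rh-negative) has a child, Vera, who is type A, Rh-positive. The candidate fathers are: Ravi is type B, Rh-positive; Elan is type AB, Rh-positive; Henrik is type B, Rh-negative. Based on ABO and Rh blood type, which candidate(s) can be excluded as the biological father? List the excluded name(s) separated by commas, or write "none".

A candidate is excluded only if no genotype consistent with his phenotype could produce a type A, Rh-positive child with a type AB, Rh-negative mother.
Henrik (type B, Rh-): no genotype consistent with that phenotype can produce a type-A Rh+ child with a type-AB mother.

Henrik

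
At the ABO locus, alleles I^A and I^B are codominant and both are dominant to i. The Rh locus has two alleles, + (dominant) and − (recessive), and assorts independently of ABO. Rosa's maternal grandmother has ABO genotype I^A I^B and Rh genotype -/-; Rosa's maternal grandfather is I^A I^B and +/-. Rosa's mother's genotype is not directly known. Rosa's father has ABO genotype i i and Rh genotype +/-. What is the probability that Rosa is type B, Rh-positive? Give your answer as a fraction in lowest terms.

Rosa's mother's ABO genotype from I^A I^B × I^A I^B: 1/4 I^A I^A, 1/2 I^A I^B, 1/4 I^B I^B.
Crossing each possibility with the father i i and summing P(type B): 1/4·0 + 1/2·1/2 + 1/4·1 = 1/2.
Similarly for Rh via the mother's Rh distribution: P(Rh+) = 5/8.
Independent loci: 1/2 × 5/8 = 5/16.

5/16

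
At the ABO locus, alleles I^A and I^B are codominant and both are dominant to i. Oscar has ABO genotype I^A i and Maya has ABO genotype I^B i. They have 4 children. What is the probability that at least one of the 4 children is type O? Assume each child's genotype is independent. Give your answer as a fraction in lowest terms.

ABO cross I^A i × I^B i → 1/4 O, 1/4 A, 1/4 B, 1/4 AB.
So P(type O) = 1/4 per child.
P(none) = (3/4)^4 = 81/256; P(at least one) = 1 − 81/256 = 175/256.

175/256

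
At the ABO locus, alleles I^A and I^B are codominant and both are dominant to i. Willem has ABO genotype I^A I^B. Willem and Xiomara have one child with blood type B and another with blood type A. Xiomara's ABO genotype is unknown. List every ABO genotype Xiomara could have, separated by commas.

I^A I^B, I^A i, I^B i, i i

For each candidate genotype of Xiomara, check whether crossing it with I^A I^B can produce every observed child phenotype.
  I^A I^A → possible child types {A, AB} ✗
  I^A I^B → possible child types {A, B, AB} ✓
  I^A i → possible child types {A, B, AB} ✓
  I^B I^B → possible child types {B, AB} ✗
  I^B i → possible child types {A, B, AB} ✓
  i i → possible child types {A, B} ✓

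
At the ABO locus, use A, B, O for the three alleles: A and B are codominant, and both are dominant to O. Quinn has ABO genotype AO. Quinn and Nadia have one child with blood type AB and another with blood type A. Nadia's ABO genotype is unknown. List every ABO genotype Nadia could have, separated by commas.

For each candidate genotype of Nadia, check whether crossing it with AO can produce every observed child phenotype.
  AA → possible child types {A} ✗
  AB → possible child types {A, B, AB} ✓
  AO → possible child types {O, A} ✗
  BB → possible child types {B, AB} ✗
  BO → possible child types {O, A, B, AB} ✓
  OO → possible child types {O, A} ✗

AB, BO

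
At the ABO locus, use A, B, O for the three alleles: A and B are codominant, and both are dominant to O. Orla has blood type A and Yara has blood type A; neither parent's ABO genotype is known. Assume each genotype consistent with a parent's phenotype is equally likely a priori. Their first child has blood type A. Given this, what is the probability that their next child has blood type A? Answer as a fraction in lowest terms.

19/20

Possible genotypes: Orla ∈ {AA, AO}; Yara ∈ {AA, AO}.
Weight each parental genotype pair by prior × P(type-A child):
  AA × AA: posterior weight 4/15; P(next child type A) = 1.
  AA × AO: posterior weight 4/15; P(next child type A) = 1.
  AO × AA: posterior weight 4/15; P(next child type A) = 1.
  AO × AO: posterior weight 1/5; P(next child type A) = 3/4.
Weighted sum = 19/20.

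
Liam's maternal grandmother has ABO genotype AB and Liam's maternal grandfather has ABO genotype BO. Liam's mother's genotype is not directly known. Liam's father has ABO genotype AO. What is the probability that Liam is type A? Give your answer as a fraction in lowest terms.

Liam's mother's ABO genotype from AB × BO: 1/4 AB, 1/4 AO, 1/4 BB, 1/4 BO.
Crossing each possibility with the father AO and summing P(type A): 1/4·1/2 + 1/4·3/4 + 1/4·0 + 1/4·1/4 = 3/8.

3/8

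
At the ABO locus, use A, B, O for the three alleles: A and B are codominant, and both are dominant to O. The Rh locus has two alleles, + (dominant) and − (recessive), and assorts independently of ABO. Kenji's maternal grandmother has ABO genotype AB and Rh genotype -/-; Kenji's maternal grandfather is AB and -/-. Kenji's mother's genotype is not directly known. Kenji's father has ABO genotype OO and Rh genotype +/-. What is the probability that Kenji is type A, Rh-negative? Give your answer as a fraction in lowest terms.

Kenji's mother's ABO genotype from AB × AB: 1/4 AA, 1/2 AB, 1/4 BB.
Crossing each possibility with the father OO and summing P(type A): 1/4·1 + 1/2·1/2 + 1/4·0 = 1/2.
Similarly for Rh via the mother's Rh distribution: P(Rh-) = 1/2.
Independent loci: 1/2 × 1/2 = 1/4.

1/4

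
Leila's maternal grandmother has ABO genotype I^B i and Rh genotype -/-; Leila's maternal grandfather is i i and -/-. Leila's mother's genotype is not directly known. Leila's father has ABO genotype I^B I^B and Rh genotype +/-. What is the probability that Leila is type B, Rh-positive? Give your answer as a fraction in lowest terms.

1/2

Leila's mother's ABO genotype from I^B i × i i: 1/2 I^B i, 1/2 i i.
Crossing each possibility with the father I^B I^B and summing P(type B): 1/2·1 + 1/2·1 = 1.
Similarly for Rh via the mother's Rh distribution: P(Rh+) = 1/2.
Independent loci: 1 × 1/2 = 1/2.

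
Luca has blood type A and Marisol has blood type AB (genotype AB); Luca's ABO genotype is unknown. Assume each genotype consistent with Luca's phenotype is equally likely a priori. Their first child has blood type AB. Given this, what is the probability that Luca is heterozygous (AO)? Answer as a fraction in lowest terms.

Possible genotypes: Luca ∈ {AA, AO}; Marisol ∈ {AB}.
Weight each parental genotype pair by prior × P(type-AB child):
  AA × AB: posterior weight 2/3.
  AO × AB: posterior weight 1/3.
Sum the posterior weight over pairs where Luca is AO: 1/3.

1/3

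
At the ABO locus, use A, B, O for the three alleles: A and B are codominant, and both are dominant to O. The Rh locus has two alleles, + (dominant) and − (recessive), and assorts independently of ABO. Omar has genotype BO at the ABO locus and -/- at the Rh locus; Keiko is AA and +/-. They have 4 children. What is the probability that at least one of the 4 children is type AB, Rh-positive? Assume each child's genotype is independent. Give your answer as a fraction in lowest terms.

175/256

ABO cross BO × AA → 1/2 A, 1/2 AB.
Rh cross -/- × +/- → 1/2 Rh+, 1/2 Rh-; so P(type AB, Rh-positive) = 1/2 × 1/2 = 1/4 per child.
P(none) = (3/4)^4 = 81/256; P(at least one) = 1 − 81/256 = 175/256.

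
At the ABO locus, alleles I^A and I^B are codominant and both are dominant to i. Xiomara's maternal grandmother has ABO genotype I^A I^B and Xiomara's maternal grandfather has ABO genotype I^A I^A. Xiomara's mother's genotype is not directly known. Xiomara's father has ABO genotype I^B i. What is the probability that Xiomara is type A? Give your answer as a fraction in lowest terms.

3/8

Xiomara's mother's ABO genotype from I^A I^B × I^A I^A: 1/2 I^A I^A, 1/2 I^A I^B.
Crossing each possibility with the father I^B i and summing P(type A): 1/2·1/2 + 1/2·1/4 = 3/8.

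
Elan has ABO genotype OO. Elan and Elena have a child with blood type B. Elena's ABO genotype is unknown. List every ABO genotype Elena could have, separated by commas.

AB, BB, BO

For each candidate genotype of Elena, check whether crossing it with OO can produce every observed child phenotype.
  AA → possible child types {A} ✗
  AB → possible child types {A, B} ✓
  AO → possible child types {O, A} ✗
  BB → possible child types {B} ✓
  BO → possible child types {O, B} ✓
  OO → possible child types {O} ✗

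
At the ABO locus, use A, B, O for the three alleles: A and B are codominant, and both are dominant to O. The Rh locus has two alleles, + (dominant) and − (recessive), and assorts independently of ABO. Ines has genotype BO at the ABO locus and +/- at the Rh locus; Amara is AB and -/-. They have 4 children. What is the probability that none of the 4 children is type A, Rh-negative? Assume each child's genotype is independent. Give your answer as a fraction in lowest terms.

ABO cross BO × AB → 1/4 A, 1/2 B, 1/4 AB.
Rh cross +/- × -/- → 1/2 Rh+, 1/2 Rh-; so P(type A, Rh-negative) = 1/4 × 1/2 = 1/8 per child.
P(not type A, Rh-negative) = 7/8 for one child; (7/8)^4 = 2401/4096.

2401/4096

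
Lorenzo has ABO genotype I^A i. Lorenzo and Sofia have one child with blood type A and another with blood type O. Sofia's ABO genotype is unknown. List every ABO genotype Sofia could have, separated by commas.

For each candidate genotype of Sofia, check whether crossing it with I^A i can produce every observed child phenotype.
  I^A I^A → possible child types {A} ✗
  I^A I^B → possible child types {A, B, AB} ✗
  I^A i → possible child types {O, A} ✓
  I^B I^B → possible child types {B, AB} ✗
  I^B i → possible child types {O, A, B, AB} ✓
  i i → possible child types {O, A} ✓

I^A i, I^B i, i i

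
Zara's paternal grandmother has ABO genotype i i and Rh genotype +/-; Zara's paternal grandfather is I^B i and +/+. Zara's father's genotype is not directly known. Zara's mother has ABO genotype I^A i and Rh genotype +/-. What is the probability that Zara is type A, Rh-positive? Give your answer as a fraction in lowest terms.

21/64

Zara's father's ABO genotype from i i × I^B i: 1/2 I^B i, 1/2 i i.
Crossing each possibility with the mother I^A i and summing P(type A): 1/2·1/4 + 1/2·1/2 = 3/8.
Similarly for Rh via the father's Rh distribution: P(Rh+) = 7/8.
Independent loci: 3/8 × 7/8 = 21/64.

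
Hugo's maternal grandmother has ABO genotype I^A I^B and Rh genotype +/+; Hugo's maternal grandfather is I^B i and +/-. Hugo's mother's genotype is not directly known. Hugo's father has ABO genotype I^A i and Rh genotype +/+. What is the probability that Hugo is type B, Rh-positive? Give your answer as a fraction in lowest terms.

1/4

Hugo's mother's ABO genotype from I^A I^B × I^B i: 1/4 I^A I^B, 1/4 I^A i, 1/4 I^B I^B, 1/4 I^B i.
Crossing each possibility with the father I^A i and summing P(type B): 1/4·1/4 + 1/4·0 + 1/4·1/2 + 1/4·1/4 = 1/4.
Similarly for Rh via the mother's Rh distribution: P(Rh+) = 1.
Independent loci: 1/4 × 1 = 1/4.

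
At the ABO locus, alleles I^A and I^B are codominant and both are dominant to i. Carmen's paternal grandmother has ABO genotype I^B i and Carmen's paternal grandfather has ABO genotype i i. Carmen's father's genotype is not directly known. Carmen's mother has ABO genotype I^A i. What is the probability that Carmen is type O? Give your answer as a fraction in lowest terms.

Carmen's father's ABO genotype from I^B i × i i: 1/2 I^B i, 1/2 i i.
Crossing each possibility with the mother I^A i and summing P(type O): 1/2·1/4 + 1/2·1/2 = 3/8.

3/8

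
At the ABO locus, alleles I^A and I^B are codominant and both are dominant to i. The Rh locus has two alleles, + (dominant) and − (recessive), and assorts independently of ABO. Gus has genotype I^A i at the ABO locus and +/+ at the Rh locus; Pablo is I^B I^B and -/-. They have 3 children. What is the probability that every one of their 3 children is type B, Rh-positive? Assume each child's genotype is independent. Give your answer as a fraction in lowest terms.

ABO cross I^A i × I^B I^B → 1/2 B, 1/2 AB.
Rh cross +/+ × -/- → 1 Rh+; so P(type B, Rh-positive) = 1/2 × 1 = 1/2 per child.
All 3 independent: (1/2)^3 = 1/8.

1/8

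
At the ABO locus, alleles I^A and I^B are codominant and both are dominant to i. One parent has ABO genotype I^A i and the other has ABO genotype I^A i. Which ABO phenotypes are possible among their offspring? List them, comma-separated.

Gametes from I^A i × I^A i give offspring ABO genotypes I^A I^A, I^A i, i i, i.e. phenotypes O, A.

O, A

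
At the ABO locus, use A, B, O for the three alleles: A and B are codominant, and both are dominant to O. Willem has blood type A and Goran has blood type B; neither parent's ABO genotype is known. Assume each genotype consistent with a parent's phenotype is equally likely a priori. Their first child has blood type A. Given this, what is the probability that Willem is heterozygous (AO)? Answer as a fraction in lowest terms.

Possible genotypes: Willem ∈ {AA, AO}; Goran ∈ {BB, BO}.
Weight each parental genotype pair by prior × P(type-A child):
  AA × BO: posterior weight 2/3.
  AO × BO: posterior weight 1/3.
Sum the posterior weight over pairs where Willem is AO: 1/3.

1/3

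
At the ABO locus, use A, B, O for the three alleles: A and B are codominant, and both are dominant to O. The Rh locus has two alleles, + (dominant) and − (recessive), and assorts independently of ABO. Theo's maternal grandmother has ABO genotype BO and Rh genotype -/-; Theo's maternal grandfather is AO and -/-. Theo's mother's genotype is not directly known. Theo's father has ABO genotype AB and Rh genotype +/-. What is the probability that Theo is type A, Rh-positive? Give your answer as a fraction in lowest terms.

3/16

Theo's mother's ABO genotype from BO × AO: 1/4 AB, 1/4 AO, 1/4 BO, 1/4 OO.
Crossing each possibility with the father AB and summing P(type A): 1/4·1/4 + 1/4·1/2 + 1/4·1/4 + 1/4·1/2 = 3/8.
Similarly for Rh via the mother's Rh distribution: P(Rh+) = 1/2.
Independent loci: 3/8 × 1/2 = 3/16.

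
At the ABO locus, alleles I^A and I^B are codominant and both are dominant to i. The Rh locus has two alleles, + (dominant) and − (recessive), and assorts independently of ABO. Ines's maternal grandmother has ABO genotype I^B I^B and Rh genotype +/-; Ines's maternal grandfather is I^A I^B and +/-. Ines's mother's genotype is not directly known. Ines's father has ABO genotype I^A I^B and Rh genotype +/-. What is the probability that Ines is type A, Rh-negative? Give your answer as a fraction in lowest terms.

1/32

Ines's mother's ABO genotype from I^B I^B × I^A I^B: 1/2 I^A I^B, 1/2 I^B I^B.
Crossing each possibility with the father I^A I^B and summing P(type A): 1/2·1/4 + 1/2·0 = 1/8.
Similarly for Rh via the mother's Rh distribution: P(Rh-) = 1/4.
Independent loci: 1/8 × 1/4 = 1/32.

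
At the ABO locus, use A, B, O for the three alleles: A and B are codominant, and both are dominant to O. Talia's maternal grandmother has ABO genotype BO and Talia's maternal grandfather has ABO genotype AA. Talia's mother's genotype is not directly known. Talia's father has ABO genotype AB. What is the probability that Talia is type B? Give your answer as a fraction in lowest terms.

1/4

Talia's mother's ABO genotype from BO × AA: 1/2 AB, 1/2 AO.
Crossing each possibility with the father AB and summing P(type B): 1/2·1/4 + 1/2·1/4 = 1/4.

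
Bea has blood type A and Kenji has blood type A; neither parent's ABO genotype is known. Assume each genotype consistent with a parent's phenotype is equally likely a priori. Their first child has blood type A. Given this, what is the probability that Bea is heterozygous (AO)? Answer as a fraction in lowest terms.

Possible genotypes: Bea ∈ {AA, AO}; Kenji ∈ {AA, AO}.
Weight each parental genotype pair by prior × P(type-A child):
  AA × AA: posterior weight 4/15.
  AA × AO: posterior weight 4/15.
  AO × AA: posterior weight 4/15.
  AO × AO: posterior weight 1/5.
Sum the posterior weight over pairs where Bea is AO: 7/15.

7/15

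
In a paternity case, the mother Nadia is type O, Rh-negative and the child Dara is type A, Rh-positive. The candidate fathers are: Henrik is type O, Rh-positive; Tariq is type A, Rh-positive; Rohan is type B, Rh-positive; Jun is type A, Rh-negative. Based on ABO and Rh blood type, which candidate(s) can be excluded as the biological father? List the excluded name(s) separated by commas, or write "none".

Henrik, Rohan, Jun

A candidate is excluded only if no genotype consistent with his phenotype could produce a type A, Rh-positive child with a type O, Rh-negative mother.
Henrik (type O, Rh+): no genotype consistent with that phenotype can produce a type-A Rh+ child with a type-O mother.
Rohan (type B, Rh+): no genotype consistent with that phenotype can produce a type-A Rh+ child with a type-O mother.
Jun (type A, Rh-): no genotype consistent with that phenotype can produce a type-A Rh+ child with a type-O mother.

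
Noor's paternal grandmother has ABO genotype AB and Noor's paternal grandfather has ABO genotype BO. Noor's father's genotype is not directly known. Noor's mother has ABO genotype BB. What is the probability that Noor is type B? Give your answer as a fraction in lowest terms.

Noor's father's ABO genotype from AB × BO: 1/4 AB, 1/4 AO, 1/4 BB, 1/4 BO.
Crossing each possibility with the mother BB and summing P(type B): 1/4·1/2 + 1/4·1/2 + 1/4·1 + 1/4·1 = 3/4.

3/4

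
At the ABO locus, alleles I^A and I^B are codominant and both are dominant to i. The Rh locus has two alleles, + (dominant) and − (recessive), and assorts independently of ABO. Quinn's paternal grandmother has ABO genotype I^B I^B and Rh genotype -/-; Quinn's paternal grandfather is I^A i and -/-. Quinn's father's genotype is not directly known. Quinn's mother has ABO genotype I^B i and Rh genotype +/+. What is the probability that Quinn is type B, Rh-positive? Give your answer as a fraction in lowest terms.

5/8

Quinn's father's ABO genotype from I^B I^B × I^A i: 1/2 I^A I^B, 1/2 I^B i.
Crossing each possibility with the mother I^B i and summing P(type B): 1/2·1/2 + 1/2·3/4 = 5/8.
Similarly for Rh via the father's Rh distribution: P(Rh+) = 1.
Independent loci: 5/8 × 1 = 5/8.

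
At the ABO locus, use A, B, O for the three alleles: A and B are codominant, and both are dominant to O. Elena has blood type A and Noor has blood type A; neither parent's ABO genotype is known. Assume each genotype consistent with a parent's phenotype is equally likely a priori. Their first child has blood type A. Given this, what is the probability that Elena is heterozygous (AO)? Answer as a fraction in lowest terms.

Possible genotypes: Elena ∈ {AA, AO}; Noor ∈ {AA, AO}.
Weight each parental genotype pair by prior × P(type-A child):
  AA × AA: posterior weight 4/15.
  AA × AO: posterior weight 4/15.
  AO × AA: posterior weight 4/15.
  AO × AO: posterior weight 1/5.
Sum the posterior weight over pairs where Elena is AO: 7/15.

7/15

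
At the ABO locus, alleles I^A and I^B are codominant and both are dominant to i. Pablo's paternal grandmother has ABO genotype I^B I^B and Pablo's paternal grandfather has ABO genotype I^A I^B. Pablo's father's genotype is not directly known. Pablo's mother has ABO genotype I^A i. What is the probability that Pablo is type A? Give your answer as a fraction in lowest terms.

1/4

Pablo's father's ABO genotype from I^B I^B × I^A I^B: 1/2 I^A I^B, 1/2 I^B I^B.
Crossing each possibility with the mother I^A i and summing P(type A): 1/2·1/2 + 1/2·0 = 1/4.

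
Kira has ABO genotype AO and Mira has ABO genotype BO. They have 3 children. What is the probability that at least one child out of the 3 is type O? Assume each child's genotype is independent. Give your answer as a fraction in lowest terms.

37/64

ABO cross AO × BO → 1/4 O, 1/4 A, 1/4 B, 1/4 AB.
So P(type O) = 1/4 per child.
P(none) = (3/4)^3 = 27/64; P(at least one) = 1 − 27/64 = 37/64.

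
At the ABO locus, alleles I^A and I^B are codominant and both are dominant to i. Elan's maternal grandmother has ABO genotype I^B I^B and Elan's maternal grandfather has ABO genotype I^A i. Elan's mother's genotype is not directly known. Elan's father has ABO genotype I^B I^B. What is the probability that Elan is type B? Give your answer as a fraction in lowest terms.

Elan's mother's ABO genotype from I^B I^B × I^A i: 1/2 I^A I^B, 1/2 I^B i.
Crossing each possibility with the father I^B I^B and summing P(type B): 1/2·1/2 + 1/2·1 = 3/4.

3/4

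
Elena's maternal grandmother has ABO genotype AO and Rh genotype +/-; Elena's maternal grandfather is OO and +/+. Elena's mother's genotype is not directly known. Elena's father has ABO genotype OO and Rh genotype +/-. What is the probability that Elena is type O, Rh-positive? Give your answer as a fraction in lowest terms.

21/32

Elena's mother's ABO genotype from AO × OO: 1/2 AO, 1/2 OO.
Crossing each possibility with the father OO and summing P(type O): 1/2·1/2 + 1/2·1 = 3/4.
Similarly for Rh via the mother's Rh distribution: P(Rh+) = 7/8.
Independent loci: 3/4 × 7/8 = 21/32.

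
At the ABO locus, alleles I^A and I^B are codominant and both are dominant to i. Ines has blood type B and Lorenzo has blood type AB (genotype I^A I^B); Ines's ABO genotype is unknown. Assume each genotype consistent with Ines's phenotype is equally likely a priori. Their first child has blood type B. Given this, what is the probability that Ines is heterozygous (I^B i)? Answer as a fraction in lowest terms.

1/2

Possible genotypes: Ines ∈ {I^B I^B, I^B i}; Lorenzo ∈ {I^A I^B}.
Weight each parental genotype pair by prior × P(type-B child):
  I^B I^B × I^A I^B: posterior weight 1/2.
  I^B i × I^A I^B: posterior weight 1/2.
Sum the posterior weight over pairs where Ines is I^B i: 1/2.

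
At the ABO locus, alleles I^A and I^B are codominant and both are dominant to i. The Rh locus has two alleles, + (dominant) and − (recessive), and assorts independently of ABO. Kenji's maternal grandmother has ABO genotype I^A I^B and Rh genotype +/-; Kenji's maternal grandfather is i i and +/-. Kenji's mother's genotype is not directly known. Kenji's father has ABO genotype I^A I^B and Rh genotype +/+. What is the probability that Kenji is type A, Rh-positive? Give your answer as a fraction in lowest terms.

3/8

Kenji's mother's ABO genotype from I^A I^B × i i: 1/2 I^A i, 1/2 I^B i.
Crossing each possibility with the father I^A I^B and summing P(type A): 1/2·1/2 + 1/2·1/4 = 3/8.
Similarly for Rh via the mother's Rh distribution: P(Rh+) = 1.
Independent loci: 3/8 × 1 = 3/8.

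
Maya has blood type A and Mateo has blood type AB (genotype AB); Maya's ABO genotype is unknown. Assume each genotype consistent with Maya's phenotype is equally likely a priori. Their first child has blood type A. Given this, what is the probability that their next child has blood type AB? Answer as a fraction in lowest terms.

3/8

Possible genotypes: Maya ∈ {AA, AO}; Mateo ∈ {AB}.
Weight each parental genotype pair by prior × P(type-A child):
  AA × AB: posterior weight 1/2; P(next child type AB) = 1/2.
  AO × AB: posterior weight 1/2; P(next child type AB) = 1/4.
Weighted sum = 3/8.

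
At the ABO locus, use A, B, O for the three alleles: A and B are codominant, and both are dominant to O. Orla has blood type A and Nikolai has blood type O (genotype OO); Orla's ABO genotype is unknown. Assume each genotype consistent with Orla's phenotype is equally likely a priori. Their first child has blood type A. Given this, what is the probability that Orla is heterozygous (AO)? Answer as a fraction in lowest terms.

Possible genotypes: Orla ∈ {AA, AO}; Nikolai ∈ {OO}.
Weight each parental genotype pair by prior × P(type-A child):
  AA × OO: posterior weight 2/3.
  AO × OO: posterior weight 1/3.
Sum the posterior weight over pairs where Orla is AO: 1/3.

1/3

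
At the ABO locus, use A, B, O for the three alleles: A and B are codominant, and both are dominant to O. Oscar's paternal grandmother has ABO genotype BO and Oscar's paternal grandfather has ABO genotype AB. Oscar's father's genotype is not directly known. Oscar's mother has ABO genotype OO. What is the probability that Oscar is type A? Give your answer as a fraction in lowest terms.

1/4

Oscar's father's ABO genotype from BO × AB: 1/4 AB, 1/4 AO, 1/4 BB, 1/4 BO.
Crossing each possibility with the mother OO and summing P(type A): 1/4·1/2 + 1/4·1/2 + 1/4·0 + 1/4·0 = 1/4.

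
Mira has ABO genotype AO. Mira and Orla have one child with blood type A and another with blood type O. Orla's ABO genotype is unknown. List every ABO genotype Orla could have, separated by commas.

AO, BO, OO

For each candidate genotype of Orla, check whether crossing it with AO can produce every observed child phenotype.
  AA → possible child types {A} ✗
  AB → possible child types {A, B, AB} ✗
  AO → possible child types {O, A} ✓
  BB → possible child types {B, AB} ✗
  BO → possible child types {O, A, B, AB} ✓
  OO → possible child types {O, A} ✓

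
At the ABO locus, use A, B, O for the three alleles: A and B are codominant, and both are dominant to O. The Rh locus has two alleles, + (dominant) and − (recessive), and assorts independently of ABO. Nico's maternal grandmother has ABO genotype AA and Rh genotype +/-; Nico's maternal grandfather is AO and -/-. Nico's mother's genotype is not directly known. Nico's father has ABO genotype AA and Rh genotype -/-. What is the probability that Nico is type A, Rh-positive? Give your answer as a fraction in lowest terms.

Nico's mother's ABO genotype from AA × AO: 1/2 AA, 1/2 AO.
Crossing each possibility with the father AA and summing P(type A): 1/2·1 + 1/2·1 = 1.
Similarly for Rh via the mother's Rh distribution: P(Rh+) = 1/4.
Independent loci: 1 × 1/4 = 1/4.

1/4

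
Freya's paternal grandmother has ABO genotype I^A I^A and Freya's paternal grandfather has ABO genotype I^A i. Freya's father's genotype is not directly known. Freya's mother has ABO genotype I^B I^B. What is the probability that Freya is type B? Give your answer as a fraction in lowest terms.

Freya's father's ABO genotype from I^A I^A × I^A i: 1/2 I^A I^A, 1/2 I^A i.
Crossing each possibility with the mother I^B I^B and summing P(type B): 1/2·0 + 1/2·1/2 = 1/4.

1/4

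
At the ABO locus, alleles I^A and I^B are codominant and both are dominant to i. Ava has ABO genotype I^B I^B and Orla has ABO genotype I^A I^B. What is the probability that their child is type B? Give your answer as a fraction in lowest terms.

1/2

ABO cross I^B I^B × I^A I^B → offspring phenotypes: 1/2 B, 1/2 AB.
So P(type B) = 1/2.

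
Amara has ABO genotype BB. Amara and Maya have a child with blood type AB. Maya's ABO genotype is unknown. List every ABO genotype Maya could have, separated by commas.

AA, AB, AO

For each candidate genotype of Maya, check whether crossing it with BB can produce every observed child phenotype.
  AA → possible child types {AB} ✓
  AB → possible child types {B, AB} ✓
  AO → possible child types {B, AB} ✓
  BB → possible child types {B} ✗
  BO → possible child types {B} ✗
  OO → possible child types {B} ✗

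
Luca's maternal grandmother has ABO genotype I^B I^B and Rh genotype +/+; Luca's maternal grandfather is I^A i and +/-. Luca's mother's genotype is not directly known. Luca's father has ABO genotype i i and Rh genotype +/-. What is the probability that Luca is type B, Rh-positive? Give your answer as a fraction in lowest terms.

7/16

Luca's mother's ABO genotype from I^B I^B × I^A i: 1/2 I^A I^B, 1/2 I^B i.
Crossing each possibility with the father i i and summing P(type B): 1/2·1/2 + 1/2·1/2 = 1/2.
Similarly for Rh via the mother's Rh distribution: P(Rh+) = 7/8.
Independent loci: 1/2 × 7/8 = 7/16.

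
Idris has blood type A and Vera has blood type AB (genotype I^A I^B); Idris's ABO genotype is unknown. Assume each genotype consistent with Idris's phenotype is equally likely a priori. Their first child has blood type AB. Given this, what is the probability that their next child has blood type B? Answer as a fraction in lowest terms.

1/12

Possible genotypes: Idris ∈ {I^A I^A, I^A i}; Vera ∈ {I^A I^B}.
Weight each parental genotype pair by prior × P(type-AB child):
  I^A I^A × I^A I^B: posterior weight 2/3; P(next child type B) = 0.
  I^A i × I^A I^B: posterior weight 1/3; P(next child type B) = 1/4.
Weighted sum = 1/12.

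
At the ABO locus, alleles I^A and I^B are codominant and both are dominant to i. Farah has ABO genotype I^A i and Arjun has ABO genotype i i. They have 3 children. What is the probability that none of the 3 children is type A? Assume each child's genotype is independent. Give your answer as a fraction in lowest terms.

ABO cross I^A i × i i → 1/2 O, 1/2 A.
So P(type A) = 1/2 per child.
P(not type A) = 1/2 for one child; (1/2)^3 = 1/8.

1/8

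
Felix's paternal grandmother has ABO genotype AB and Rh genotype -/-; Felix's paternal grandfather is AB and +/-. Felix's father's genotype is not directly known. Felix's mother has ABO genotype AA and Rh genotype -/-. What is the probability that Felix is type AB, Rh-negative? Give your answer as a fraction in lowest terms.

Felix's father's ABO genotype from AB × AB: 1/4 AA, 1/2 AB, 1/4 BB.
Crossing each possibility with the mother AA and summing P(type AB): 1/4·0 + 1/2·1/2 + 1/4·1 = 1/2.
Similarly for Rh via the father's Rh distribution: P(Rh-) = 3/4.
Independent loci: 1/2 × 3/4 = 3/8.

3/8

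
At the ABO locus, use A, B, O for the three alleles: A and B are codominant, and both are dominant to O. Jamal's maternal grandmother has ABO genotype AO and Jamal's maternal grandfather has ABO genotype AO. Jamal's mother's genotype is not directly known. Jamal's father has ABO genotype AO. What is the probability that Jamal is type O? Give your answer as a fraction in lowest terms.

Jamal's mother's ABO genotype from AO × AO: 1/4 AA, 1/2 AO, 1/4 OO.
Crossing each possibility with the father AO and summing P(type O): 1/4·0 + 1/2·1/4 + 1/4·1/2 = 1/4.

1/4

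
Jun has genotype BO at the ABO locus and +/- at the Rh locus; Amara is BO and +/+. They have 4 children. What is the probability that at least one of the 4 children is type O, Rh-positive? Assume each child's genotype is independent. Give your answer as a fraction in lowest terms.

175/256

ABO cross BO × BO → 1/4 O, 3/4 B.
Rh cross +/- × +/+ → 1 Rh+; so P(type O, Rh-positive) = 1/4 × 1 = 1/4 per child.
P(none) = (3/4)^4 = 81/256; P(at least one) = 1 − 81/256 = 175/256.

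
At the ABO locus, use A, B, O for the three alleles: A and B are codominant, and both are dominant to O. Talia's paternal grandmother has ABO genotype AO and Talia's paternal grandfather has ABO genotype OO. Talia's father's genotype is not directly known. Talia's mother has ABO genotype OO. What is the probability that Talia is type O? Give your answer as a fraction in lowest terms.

3/4

Talia's father's ABO genotype from AO × OO: 1/2 AO, 1/2 OO.
Crossing each possibility with the mother OO and summing P(type O): 1/2·1/2 + 1/2·1 = 3/4.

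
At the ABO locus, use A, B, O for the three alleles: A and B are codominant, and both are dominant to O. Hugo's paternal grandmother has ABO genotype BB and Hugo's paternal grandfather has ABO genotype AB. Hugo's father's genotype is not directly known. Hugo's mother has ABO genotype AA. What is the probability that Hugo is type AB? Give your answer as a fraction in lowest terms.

Hugo's father's ABO genotype from BB × AB: 1/2 AB, 1/2 BB.
Crossing each possibility with the mother AA and summing P(type AB): 1/2·1/2 + 1/2·1 = 3/4.

3/4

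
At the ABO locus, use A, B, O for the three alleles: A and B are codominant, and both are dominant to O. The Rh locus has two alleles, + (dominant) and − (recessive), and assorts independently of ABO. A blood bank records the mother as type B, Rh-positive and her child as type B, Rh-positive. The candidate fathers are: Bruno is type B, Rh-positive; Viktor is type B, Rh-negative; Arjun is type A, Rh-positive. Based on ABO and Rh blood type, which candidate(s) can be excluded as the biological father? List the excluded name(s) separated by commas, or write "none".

A candidate is excluded only if no genotype consistent with his phenotype could produce a type B, Rh-positive child with a type B, Rh-positive mother.
Every candidate has at least one consistent genotype combination, so none can be excluded.

none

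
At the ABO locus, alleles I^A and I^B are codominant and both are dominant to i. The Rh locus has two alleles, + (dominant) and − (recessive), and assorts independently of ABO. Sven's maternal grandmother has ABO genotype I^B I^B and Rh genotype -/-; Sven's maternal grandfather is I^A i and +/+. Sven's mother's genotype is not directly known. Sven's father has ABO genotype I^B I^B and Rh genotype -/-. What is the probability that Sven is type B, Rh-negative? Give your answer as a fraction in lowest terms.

Sven's mother's ABO genotype from I^B I^B × I^A i: 1/2 I^A I^B, 1/2 I^B i.
Crossing each possibility with the father I^B I^B and summing P(type B): 1/2·1/2 + 1/2·1 = 3/4.
Similarly for Rh via the mother's Rh distribution: P(Rh-) = 1/2.
Independent loci: 3/4 × 1/2 = 3/8.

3/8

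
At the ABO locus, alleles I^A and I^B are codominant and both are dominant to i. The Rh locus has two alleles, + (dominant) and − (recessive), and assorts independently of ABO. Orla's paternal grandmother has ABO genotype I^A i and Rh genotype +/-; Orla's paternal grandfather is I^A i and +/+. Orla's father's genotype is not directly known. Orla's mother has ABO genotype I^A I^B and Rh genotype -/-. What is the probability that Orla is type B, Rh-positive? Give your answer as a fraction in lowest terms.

3/16

Orla's father's ABO genotype from I^A i × I^A i: 1/4 I^A I^A, 1/2 I^A i, 1/4 i i.
Crossing each possibility with the mother I^A I^B and summing P(type B): 1/4·0 + 1/2·1/4 + 1/4·1/2 = 1/4.
Similarly for Rh via the father's Rh distribution: P(Rh+) = 3/4.
Independent loci: 1/4 × 3/4 = 3/16.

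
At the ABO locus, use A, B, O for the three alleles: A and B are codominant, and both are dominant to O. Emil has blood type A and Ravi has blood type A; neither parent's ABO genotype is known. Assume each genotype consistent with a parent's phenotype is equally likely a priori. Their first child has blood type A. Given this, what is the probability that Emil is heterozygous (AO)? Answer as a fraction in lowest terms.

Possible genotypes: Emil ∈ {AA, AO}; Ravi ∈ {AA, AO}.
Weight each parental genotype pair by prior × P(type-A child):
  AA × AA: posterior weight 4/15.
  AA × AO: posterior weight 4/15.
  AO × AA: posterior weight 4/15.
  AO × AO: posterior weight 1/5.
Sum the posterior weight over pairs where Emil is AO: 7/15.

7/15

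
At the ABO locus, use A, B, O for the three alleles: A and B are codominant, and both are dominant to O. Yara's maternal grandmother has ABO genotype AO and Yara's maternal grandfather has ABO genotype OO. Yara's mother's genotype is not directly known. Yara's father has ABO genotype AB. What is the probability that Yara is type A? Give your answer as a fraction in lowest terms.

Yara's mother's ABO genotype from AO × OO: 1/2 AO, 1/2 OO.
Crossing each possibility with the father AB and summing P(type A): 1/2·1/2 + 1/2·1/2 = 1/2.

1/2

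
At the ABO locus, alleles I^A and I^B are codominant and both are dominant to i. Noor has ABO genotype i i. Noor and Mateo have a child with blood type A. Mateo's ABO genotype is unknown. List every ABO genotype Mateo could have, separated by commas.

I^A I^A, I^A I^B, I^A i

For each candidate genotype of Mateo, check whether crossing it with i i can produce every observed child phenotype.
  I^A I^A → possible child types {A} ✓
  I^A I^B → possible child types {A, B} ✓
  I^A i → possible child types {O, A} ✓
  I^B I^B → possible child types {B} ✗
  I^B i → possible child types {O, B} ✗
  i i → possible child types {O} ✗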